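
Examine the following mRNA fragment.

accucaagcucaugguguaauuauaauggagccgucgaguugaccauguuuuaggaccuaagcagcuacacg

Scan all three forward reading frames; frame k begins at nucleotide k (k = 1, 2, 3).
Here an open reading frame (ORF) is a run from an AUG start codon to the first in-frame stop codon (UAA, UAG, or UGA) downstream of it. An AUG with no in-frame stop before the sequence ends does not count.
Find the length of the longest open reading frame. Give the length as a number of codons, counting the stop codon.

6

Frame 1: ACC UCA AGC UCA UGG UGU AAU UAU AAU GGA GCC GUC GAG UUG ACC AUG UUU UAG GAC CUA AGC AGC UAC ACG — AUG at 46, stop UAG at 52 → 9 nt.
Frame 2: CCU CAA GCU CAU GGU GUA AUU AUA AUG GAG CCG UCG AGU UGA CCA UGU UUU AGG ACC UAA GCA GCU ACA — AUG at 26, stop UGA at 41 → 18 nt.
Frame 3: CUC AAG CUC AUG GUG UAA UUA UAA UGG AGC CGU CGA GUU GAC CAU GUU UUA GGA CCU AAG CAG CUA CAC — AUG at 12, stop UAA at 18 → 9 nt.
Longest: frame 2, positions 26–43, 18 nt = 6 codons = 5 aa. → 6 codons.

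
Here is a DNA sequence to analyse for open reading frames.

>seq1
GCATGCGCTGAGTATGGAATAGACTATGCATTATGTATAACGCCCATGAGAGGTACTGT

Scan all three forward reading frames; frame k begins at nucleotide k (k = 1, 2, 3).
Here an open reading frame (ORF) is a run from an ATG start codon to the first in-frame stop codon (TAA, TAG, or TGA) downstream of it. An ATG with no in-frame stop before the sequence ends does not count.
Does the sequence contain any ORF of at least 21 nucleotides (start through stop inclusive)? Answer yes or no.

Frame 1: GCA TGC GCT GAG TAT GGA ATA GAC TAT GCA TTA TGT ATA ACG CCC ATG AGA GGT ACT — no ATG→stop ORF.
Frame 2: CAT GCG CTG AGT ATG GAA TAG ACT ATG CAT TAT GTA TAA CGC CCA TGA GAG GTA CTG — ATG at 14, stop TAG at 20 → 9 nt; ATG at 26, stop TAA at 38 → 15 nt.
Frame 3: ATG CGC TGA GTA TGG AAT AGA CTA TGC ATT ATG TAT AAC GCC CAT GAG AGG TAC TGT — ATG at 3, stop TGA at 9 → 9 nt.
Largest ORF found is 15 nucleotides < 21, so no.

no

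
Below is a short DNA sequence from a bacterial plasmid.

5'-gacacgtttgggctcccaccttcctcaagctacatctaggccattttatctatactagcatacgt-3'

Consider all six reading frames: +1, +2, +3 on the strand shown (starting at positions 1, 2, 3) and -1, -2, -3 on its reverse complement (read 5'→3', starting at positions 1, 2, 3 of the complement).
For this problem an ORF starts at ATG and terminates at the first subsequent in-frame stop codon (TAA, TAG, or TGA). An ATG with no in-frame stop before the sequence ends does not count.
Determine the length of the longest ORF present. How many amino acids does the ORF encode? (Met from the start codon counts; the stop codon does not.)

3

Reverse complement (5'→3'): ACGTATGCTAGTATAGATAAAATGGCCTAGATGTAGCTTGAGGAAGGTGGGAGCCCAAACGTGTC
Frame +1: GAC ACG TTT GGG CTC CCA CCT TCC TCA AGC TAC ATC TAG GCC ATT TTA TCT ATA CTA GCA TAC — no ATG→stop ORF.
Frame +2: ACA CGT TTG GGC TCC CAC CTT CCT CAA GCT ACA TCT AGG CCA TTT TAT CTA TAC TAG CAT ACG — no ATG→stop ORF.
Frame +3: CAC GTT TGG GCT CCC ACC TTC CTC AAG CTA CAT CTA GGC CAT TTT ATC TAT ACT AGC ATA CGT — no ATG→stop ORF.
Frame -1: ACG TAT GCT AGT ATA GAT AAA ATG GCC TAG ATG TAG CTT GAG GAA GGT GGG AGC CCA AAC GTG — ATG at 22, stop TAG at 28 → 9 nt; ATG at 31, stop TAG at 34 → 6 nt.
Frame -2: CGT ATG CTA GTA TAG ATA AAA TGG CCT AGA TGT AGC TTG AGG AAG GTG GGA GCC CAA ACG TGT — ATG at 5, stop TAG at 14 → 12 nt.
Frame -3: GTA TGC TAG TAT AGA TAA AAT GGC CTA GAT GTA GCT TGA GGA AGG TGG GAG CCC AAA CGT GTC — no ATG→stop ORF.
Longest: frame -2, positions 5–16, 12 nt = 4 codons = 3 aa. → 3 amino acids.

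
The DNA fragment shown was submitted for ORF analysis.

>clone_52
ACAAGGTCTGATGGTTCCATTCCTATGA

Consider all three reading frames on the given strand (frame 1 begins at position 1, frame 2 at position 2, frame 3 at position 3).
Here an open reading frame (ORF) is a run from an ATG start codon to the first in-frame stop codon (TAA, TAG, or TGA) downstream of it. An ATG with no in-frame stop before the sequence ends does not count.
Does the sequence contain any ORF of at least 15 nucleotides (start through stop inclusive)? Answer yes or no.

Frame 1: ACA AGG TCT GAT GGT TCC ATT CCT ATG — no ATG→stop ORF.
Frame 2: CAA GGT CTG ATG GTT CCA TTC CTA TGA — ATG at 11, stop TGA at 26 → 18 nt.
Frame 3: AAG GTC TGA TGG TTC CAT TCC TAT — no ATG→stop ORF.
Frame 2 has an ORF of 18 nucleotides (positions 11–28) ≥ 15, so yes.

yes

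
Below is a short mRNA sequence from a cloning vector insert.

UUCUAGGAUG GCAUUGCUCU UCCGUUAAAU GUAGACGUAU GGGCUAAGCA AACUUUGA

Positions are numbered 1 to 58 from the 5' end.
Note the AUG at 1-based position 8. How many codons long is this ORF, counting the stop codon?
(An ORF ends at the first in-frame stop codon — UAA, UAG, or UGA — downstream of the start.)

7

Codons from position 8: AUG (8–10), GCA (11–13), UUG (14–16), CUC (17–19), UUC (20–22), CGU (23–25), UAA (26–28).
UAA is the first in-frame stop; that's 7 codons including the stop.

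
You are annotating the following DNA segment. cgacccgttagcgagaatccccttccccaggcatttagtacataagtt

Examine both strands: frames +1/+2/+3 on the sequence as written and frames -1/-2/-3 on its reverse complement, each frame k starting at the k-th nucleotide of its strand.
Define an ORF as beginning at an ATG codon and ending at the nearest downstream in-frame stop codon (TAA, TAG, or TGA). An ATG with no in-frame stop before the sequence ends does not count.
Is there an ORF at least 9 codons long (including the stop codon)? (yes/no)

Reverse complement (5'→3'): AACTTATGTACTAAATGCCTGGGGAAGGGGATTCTCGCTAACGGGTCG
Frame +1: CGA CCC GTT AGC GAG AAT CCC CTT CCC CAG GCA TTT AGT ACA TAA GTT — no ATG→stop ORF.
Frame +2: GAC CCG TTA GCG AGA ATC CCC TTC CCC AGG CAT TTA GTA CAT AAG — no ATG→stop ORF.
Frame +3: ACC CGT TAG CGA GAA TCC CCT TCC CCA GGC ATT TAG TAC ATA AGT — no ATG→stop ORF.
Frame -1: AAC TTA TGT ACT AAA TGC CTG GGG AAG GGG ATT CTC GCT AAC GGG TCG — no ATG→stop ORF.
Frame -2: ACT TAT GTA CTA AAT GCC TGG GGA AGG GGA TTC TCG CTA ACG GGT — no ATG→stop ORF.
Frame -3: CTT ATG TAC TAA ATG CCT GGG GAA GGG GAT TCT CGC TAA CGG GTC — ATG at 6, stop TAA at 12 → 9 nt; ATG at 15, stop TAA at 39 → 27 nt.
Frame -3 has an ORF of 9 codons (positions 15–41) ≥ 9, so yes.

yes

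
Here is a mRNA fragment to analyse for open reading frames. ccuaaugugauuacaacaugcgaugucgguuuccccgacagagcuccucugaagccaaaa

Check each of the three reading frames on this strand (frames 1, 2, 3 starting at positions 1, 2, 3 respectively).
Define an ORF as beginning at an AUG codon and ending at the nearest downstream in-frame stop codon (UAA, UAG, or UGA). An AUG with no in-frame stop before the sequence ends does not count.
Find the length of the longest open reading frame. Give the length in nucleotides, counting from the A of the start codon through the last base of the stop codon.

30

Frame 1: CCU AAU GUG AUU ACA ACA UGC GAU GUC GGU UUC CCC GAC AGA GCU CCU CUG AAG CCA AAA — no AUG→stop ORF.
Frame 2: CUA AUG UGA UUA CAA CAU GCG AUG UCG GUU UCC CCG ACA GAG CUC CUC UGA AGC CAA — AUG at 5, stop UGA at 8 → 6 nt; AUG at 23, stop UGA at 50 → 30 nt.
Frame 3: UAA UGU GAU UAC AAC AUG CGA UGU CGG UUU CCC CGA CAG AGC UCC UCU GAA GCC AAA — no AUG→stop ORF.
Longest: frame 2, positions 23–52, 30 nt = 10 codons = 9 aa. → 30 nucleotides.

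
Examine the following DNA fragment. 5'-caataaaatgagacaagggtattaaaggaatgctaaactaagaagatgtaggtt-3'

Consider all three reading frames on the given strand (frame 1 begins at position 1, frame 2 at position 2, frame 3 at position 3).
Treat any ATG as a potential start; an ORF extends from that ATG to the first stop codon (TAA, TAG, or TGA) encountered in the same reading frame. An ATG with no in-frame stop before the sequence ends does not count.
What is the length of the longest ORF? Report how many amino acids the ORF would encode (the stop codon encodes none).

Frame 1: CAA TAA AAT GAG ACA AGG GTA TTA AAG GAA TGC TAA ACT AAG AAG ATG TAG GTT — ATG at 46, stop TAG at 49 → 6 nt.
Frame 2: AAT AAA ATG AGA CAA GGG TAT TAA AGG AAT GCT AAA CTA AGA AGA TGT AGG — ATG at 8, stop TAA at 23 → 18 nt.
Frame 3: ATA AAA TGA GAC AAG GGT ATT AAA GGA ATG CTA AAC TAA GAA GAT GTA GGT — ATG at 30, stop TAA at 39 → 12 nt.
Longest: frame 2, positions 8–25, 18 nt = 6 codons = 5 aa. → 5 amino acids.

5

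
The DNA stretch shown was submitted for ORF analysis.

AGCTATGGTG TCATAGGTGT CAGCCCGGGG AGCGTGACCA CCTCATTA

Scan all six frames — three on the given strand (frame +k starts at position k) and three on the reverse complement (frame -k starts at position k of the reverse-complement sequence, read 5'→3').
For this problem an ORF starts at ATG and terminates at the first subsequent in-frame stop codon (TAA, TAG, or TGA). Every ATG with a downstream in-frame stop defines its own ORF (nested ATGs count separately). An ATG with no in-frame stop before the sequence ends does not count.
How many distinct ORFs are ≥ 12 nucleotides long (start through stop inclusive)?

3

Reverse complement (5'→3'): TAATGAGGTGGTCACGCTCCCCGGGCTGACACCTATGACACCATAGCT
Frame +1: AGC TAT GGT GTC ATA GGT GTC AGC CCG GGG AGC GTG ACC ACC TCA TTA — no ATG→stop ORF.
Frame +2: GCT ATG GTG TCA TAG GTG TCA GCC CGG GGA GCG TGA CCA CCT CAT — ATG at 5, stop TAG at 14 → 12 nt.
Frame +3: CTA TGG TGT CAT AGG TGT CAG CCC GGG GAG CGT GAC CAC CTC ATT — no ATG→stop ORF.
Frame -1: TAA TGA GGT GGT CAC GCT CCC CGG GCT GAC ACC TAT GAC ACC ATA GCT — no ATG→stop ORF.
Frame -2: AAT GAG GTG GTC ACG CTC CCC GGG CTG ACA CCT ATG ACA CCA TAG — ATG at 35, stop TAG at 44 → 12 nt.
Frame -3: ATG AGG TGG TCA CGC TCC CCG GGC TGA CAC CTA TGA CAC CAT AGC — ATG at 3, stop TGA at 27 → 27 nt.
ORFs ≥ 12 nucleotides: frame +2 5–16 (12 nucleotides), frame -2 35–46 (12 nucleotides), frame -3 3–29 (27 nucleotides). Count = 3.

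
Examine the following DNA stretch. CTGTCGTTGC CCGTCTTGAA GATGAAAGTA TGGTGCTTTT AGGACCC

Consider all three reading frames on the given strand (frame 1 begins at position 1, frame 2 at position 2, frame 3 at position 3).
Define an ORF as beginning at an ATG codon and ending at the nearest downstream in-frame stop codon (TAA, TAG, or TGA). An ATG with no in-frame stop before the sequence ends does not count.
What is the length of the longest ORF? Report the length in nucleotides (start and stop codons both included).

21

Frame 1: CTG TCG TTG CCC GTC TTG AAG ATG AAA GTA TGG TGC TTT TAG GAC — ATG at 22, stop TAG at 40 → 21 nt.
Frame 2: TGT CGT TGC CCG TCT TGA AGA TGA AAG TAT GGT GCT TTT AGG ACC — no ATG→stop ORF.
Frame 3: GTC GTT GCC CGT CTT GAA GAT GAA AGT ATG GTG CTT TTA GGA CCC — no ATG→stop ORF.
Longest: frame 1, positions 22–42, 21 nt = 7 codons = 6 aa. → 21 nucleotides.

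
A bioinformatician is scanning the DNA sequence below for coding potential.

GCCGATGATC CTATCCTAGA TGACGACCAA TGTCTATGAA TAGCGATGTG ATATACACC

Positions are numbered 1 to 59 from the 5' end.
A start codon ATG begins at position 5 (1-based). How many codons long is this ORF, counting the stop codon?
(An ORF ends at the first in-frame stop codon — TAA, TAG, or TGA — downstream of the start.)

Codons from position 5: ATG (5–7), ATC (8–10), CTA (11–13), TCC (14–16), TAG (17–19).
TAG is the first in-frame stop; that's 5 codons including the stop.

5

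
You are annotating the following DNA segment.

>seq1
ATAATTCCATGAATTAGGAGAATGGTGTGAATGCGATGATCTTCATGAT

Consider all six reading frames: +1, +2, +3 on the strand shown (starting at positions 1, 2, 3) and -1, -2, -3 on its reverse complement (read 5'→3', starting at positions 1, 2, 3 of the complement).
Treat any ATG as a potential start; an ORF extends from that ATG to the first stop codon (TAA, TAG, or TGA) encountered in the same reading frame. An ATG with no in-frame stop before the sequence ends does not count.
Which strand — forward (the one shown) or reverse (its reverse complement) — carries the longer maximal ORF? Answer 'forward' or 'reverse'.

Reverse complement (5'→3'): ATCATGAAGATCATCGCATTCACACCATTCTCCTAATTCATGGAATTAT
Frame +1: ATA ATT CCA TGA ATT AGG AGA ATG GTG TGA ATG CGA TGA TCT TCA TGA — ATG at 22, stop TGA at 28 → 9 nt; ATG at 31, stop TGA at 37 → 9 nt.
Frame +2: TAA TTC CAT GAA TTA GGA GAA TGG TGT GAA TGC GAT GAT CTT CAT GAT — no ATG→stop ORF.
Frame +3: AAT TCC ATG AAT TAG GAG AAT GGT GTG AAT GCG ATG ATC TTC ATG — ATG at 9, stop TAG at 15 → 9 nt.
Frame -1: ATC ATG AAG ATC ATC GCA TTC ACA CCA TTC TCC TAA TTC ATG GAA TTA — ATG at 4, stop TAA at 34 → 33 nt.
Frame -2: TCA TGA AGA TCA TCG CAT TCA CAC CAT TCT CCT AAT TCA TGG AAT TAT — no ATG→stop ORF.
Frame -3: CAT GAA GAT CAT CGC ATT CAC ACC ATT CTC CTA ATT CAT GGA ATT — no ATG→stop ORF.
Forward-strand max 9 nt; reverse-strand max 33 nt. The reverse strand has the longer ORF.

reverse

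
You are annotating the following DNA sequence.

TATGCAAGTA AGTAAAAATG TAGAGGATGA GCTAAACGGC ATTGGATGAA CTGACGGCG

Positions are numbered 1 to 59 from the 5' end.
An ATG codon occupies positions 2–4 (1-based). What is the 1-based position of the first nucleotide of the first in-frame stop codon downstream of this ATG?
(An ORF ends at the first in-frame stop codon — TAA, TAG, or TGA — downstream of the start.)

47

Codons from position 2: ATG (2–4), CAA (5–7), GTA (8–10), AGT (11–13), AAA (14–16), AAT (17–19), GTA (20–22), GAG (23–25), GAT (26–28), GAG (29–31), CTA (32–34), AAC (35–37), GGC (38–40), ATT (41–43), GGA (44–46), TGA (47–49).
TGA is a stop codon; it begins at position 47.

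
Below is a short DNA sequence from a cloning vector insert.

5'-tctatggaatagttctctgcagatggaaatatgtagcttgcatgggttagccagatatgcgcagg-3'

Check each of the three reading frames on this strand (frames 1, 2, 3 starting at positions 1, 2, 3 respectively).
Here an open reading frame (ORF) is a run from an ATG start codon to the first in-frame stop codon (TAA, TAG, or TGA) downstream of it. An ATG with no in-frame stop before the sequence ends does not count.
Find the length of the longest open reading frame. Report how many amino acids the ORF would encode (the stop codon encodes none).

Frame 1: TCT ATG GAA TAG TTC TCT GCA GAT GGA AAT ATG TAG CTT GCA TGG GTT AGC CAG ATA TGC GCA — ATG at 4, stop TAG at 10 → 9 nt; ATG at 31, stop TAG at 34 → 6 nt.
Frame 2: CTA TGG AAT AGT TCT CTG CAG ATG GAA ATA TGT AGC TTG CAT GGG TTA GCC AGA TAT GCG CAG — no ATG→stop ORF.
Frame 3: TAT GGA ATA GTT CTC TGC AGA TGG AAA TAT GTA GCT TGC ATG GGT TAG CCA GAT ATG CGC AGG — ATG at 42, stop TAG at 48 → 9 nt.
Longest: frame 1, positions 4–12, 9 nt = 3 codons = 2 aa. → 2 amino acids.

2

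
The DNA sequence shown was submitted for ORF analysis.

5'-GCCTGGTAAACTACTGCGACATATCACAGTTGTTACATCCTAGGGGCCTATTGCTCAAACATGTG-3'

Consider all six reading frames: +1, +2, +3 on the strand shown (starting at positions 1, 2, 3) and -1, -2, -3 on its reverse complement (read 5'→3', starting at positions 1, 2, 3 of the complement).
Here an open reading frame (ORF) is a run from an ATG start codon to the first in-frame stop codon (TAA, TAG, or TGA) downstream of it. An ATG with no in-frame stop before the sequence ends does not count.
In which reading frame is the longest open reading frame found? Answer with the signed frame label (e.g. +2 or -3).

Reverse complement (5'→3'): CACATGTTTGAGCAATAGGCCCCTAGGATGTAACAACTGTGATATGTCGCAGTAGTTTACCAGGC
Frame +1: GCC TGG TAA ACT ACT GCG ACA TAT CAC AGT TGT TAC ATC CTA GGG GCC TAT TGC TCA AAC ATG — no ATG→stop ORF.
Frame +2: CCT GGT AAA CTA CTG CGA CAT ATC ACA GTT GTT ACA TCC TAG GGG CCT ATT GCT CAA ACA TGT — no ATG→stop ORF.
Frame +3: CTG GTA AAC TAC TGC GAC ATA TCA CAG TTG TTA CAT CCT AGG GGC CTA TTG CTC AAA CAT GTG — no ATG→stop ORF.
Frame -1: CAC ATG TTT GAG CAA TAG GCC CCT AGG ATG TAA CAA CTG TGA TAT GTC GCA GTA GTT TAC CAG — ATG at 4, stop TAG at 16 → 15 nt; ATG at 28, stop TAA at 31 → 6 nt.
Frame -2: ACA TGT TTG AGC AAT AGG CCC CTA GGA TGT AAC AAC TGT GAT ATG TCG CAG TAG TTT ACC AGG — ATG at 44, stop TAG at 53 → 12 nt.
Frame -3: CAT GTT TGA GCA ATA GGC CCC TAG GAT GTA ACA ACT GTG ATA TGT CGC AGT AGT TTA CCA GGC — no ATG→stop ORF.
Longest ORF is 15 nt in frame -1 (positions 4–18).

-1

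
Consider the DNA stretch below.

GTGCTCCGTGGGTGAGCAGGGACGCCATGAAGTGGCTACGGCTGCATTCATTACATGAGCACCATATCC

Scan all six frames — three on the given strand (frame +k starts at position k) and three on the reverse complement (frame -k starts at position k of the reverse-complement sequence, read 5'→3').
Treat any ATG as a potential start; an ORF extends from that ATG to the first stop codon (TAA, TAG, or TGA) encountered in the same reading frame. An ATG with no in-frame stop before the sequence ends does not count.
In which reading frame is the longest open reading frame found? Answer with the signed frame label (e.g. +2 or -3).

-2

Reverse complement (5'→3'): GGATATGGTGCTCATGTAATGAATGCAGCCGTAGCCACTTCATGGCGTCCCTGCTCACCCACGGAGCAC
Frame +1: GTG CTC CGT GGG TGA GCA GGG ACG CCA TGA AGT GGC TAC GGC TGC ATT CAT TAC ATG AGC ACC ATA TCC — no ATG→stop ORF.
Frame +2: TGC TCC GTG GGT GAG CAG GGA CGC CAT GAA GTG GCT ACG GCT GCA TTC ATT ACA TGA GCA CCA TAT — no ATG→stop ORF.
Frame +3: GCT CCG TGG GTG AGC AGG GAC GCC ATG AAG TGG CTA CGG CTG CAT TCA TTA CAT GAG CAC CAT ATC — no ATG→stop ORF.
Frame -1: GGA TAT GGT GCT CAT GTA ATG AAT GCA GCC GTA GCC ACT TCA TGG CGT CCC TGC TCA CCC ACG GAG CAC — no ATG→stop ORF.
Frame -2: GAT ATG GTG CTC ATG TAA TGA ATG CAG CCG TAG CCA CTT CAT GGC GTC CCT GCT CAC CCA CGG AGC — ATG at 5, stop TAA at 17 → 15 nt; ATG at 14, stop TAA at 17 → 6 nt; ATG at 23, stop TAG at 32 → 12 nt.
Frame -3: ATA TGG TGC TCA TGT AAT GAA TGC AGC CGT AGC CAC TTC ATG GCG TCC CTG CTC ACC CAC GGA GCA — no ATG→stop ORF.
Longest ORF is 15 nt in frame -2 (positions 5–19).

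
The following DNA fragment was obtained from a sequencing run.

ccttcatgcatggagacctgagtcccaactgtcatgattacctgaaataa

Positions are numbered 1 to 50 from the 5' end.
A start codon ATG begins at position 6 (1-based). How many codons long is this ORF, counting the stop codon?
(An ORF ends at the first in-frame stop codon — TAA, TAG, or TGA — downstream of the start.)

Codons from position 6: ATG (6–8), CAT (9–11), GGA (12–14), GAC (15–17), CTG (18–20), AGT (21–23), CCC (24–26), AAC (27–29), TGT (30–32), CAT (33–35), GAT (36–38), TAC (39–41), CTG (42–44), AAA (45–47), TAA (48–50).
TAA is the first in-frame stop; that's 15 codons including the stop.

15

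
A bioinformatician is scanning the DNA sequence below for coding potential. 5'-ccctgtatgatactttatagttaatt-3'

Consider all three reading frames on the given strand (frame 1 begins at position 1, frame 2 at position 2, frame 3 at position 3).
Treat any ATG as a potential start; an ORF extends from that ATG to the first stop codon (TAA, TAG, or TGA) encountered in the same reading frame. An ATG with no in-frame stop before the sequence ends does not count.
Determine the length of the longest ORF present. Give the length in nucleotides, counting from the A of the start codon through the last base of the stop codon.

18

Frame 1: CCC TGT ATG ATA CTT TAT AGT TAA — ATG at 7, stop TAA at 22 → 18 nt.
Frame 2: CCT GTA TGA TAC TTT ATA GTT AAT — no ATG→stop ORF.
Frame 3: CTG TAT GAT ACT TTA TAG TTA ATT — no ATG→stop ORF.
Longest: frame 1, positions 7–24, 18 nt = 6 codons = 5 aa. → 18 nucleotides.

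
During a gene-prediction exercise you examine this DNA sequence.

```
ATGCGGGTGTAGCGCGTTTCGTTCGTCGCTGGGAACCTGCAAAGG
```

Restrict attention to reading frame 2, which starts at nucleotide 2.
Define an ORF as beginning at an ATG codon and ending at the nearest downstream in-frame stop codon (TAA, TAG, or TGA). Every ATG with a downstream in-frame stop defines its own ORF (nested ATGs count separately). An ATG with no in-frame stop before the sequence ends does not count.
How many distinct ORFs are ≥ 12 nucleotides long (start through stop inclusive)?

Frame 2: TGC GGG TGT AGC GCG TTT CGT TCG TCG CTG GGA ACC TGC AAA — no ATG→stop ORF.
No ORF reaches 12 nucleotides. Count = 0.

0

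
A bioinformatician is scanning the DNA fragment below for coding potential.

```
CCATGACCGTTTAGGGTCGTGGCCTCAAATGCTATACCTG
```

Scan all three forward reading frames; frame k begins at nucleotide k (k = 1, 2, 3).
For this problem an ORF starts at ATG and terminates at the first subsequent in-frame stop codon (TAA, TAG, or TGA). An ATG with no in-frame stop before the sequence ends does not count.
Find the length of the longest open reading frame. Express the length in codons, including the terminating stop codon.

4

Frame 1: CCA TGA CCG TTT AGG GTC GTG GCC TCA AAT GCT ATA CCT — no ATG→stop ORF.
Frame 2: CAT GAC CGT TTA GGG TCG TGG CCT CAA ATG CTA TAC CTG — no ATG→stop ORF.
Frame 3: ATG ACC GTT TAG GGT CGT GGC CTC AAA TGC TAT ACC — ATG at 3, stop TAG at 12 → 12 nt.
Longest: frame 3, positions 3–14, 12 nt = 4 codons = 3 aa. → 4 codons.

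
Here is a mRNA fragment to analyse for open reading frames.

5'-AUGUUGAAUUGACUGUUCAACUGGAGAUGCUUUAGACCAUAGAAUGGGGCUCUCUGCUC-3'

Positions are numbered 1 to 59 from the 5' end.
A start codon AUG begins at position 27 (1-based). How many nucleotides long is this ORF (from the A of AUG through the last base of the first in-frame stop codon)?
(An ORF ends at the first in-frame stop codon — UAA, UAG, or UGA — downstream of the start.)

Codons from position 27: AUG (27–29), CUU (30–32), UAG (33–35).
UAG is the first in-frame stop; ORF spans 27–35, 9 nucleotides.

9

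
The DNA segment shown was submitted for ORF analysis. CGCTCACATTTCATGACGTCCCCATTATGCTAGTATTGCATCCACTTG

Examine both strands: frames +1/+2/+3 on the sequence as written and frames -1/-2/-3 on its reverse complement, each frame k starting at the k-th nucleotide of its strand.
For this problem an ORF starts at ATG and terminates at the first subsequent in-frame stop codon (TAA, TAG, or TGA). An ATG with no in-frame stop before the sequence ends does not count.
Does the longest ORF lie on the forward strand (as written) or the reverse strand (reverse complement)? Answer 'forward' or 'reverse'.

Reverse complement (5'→3'): CAAGTGGATGCAATACTAGCATAATGGGGACGTCATGAAATGTGAGCG
Frame +1: CGC TCA CAT TTC ATG ACG TCC CCA TTA TGC TAG TAT TGC ATC CAC TTG — ATG at 13, stop TAG at 31 → 21 nt.
Frame +2: GCT CAC ATT TCA TGA CGT CCC CAT TAT GCT AGT ATT GCA TCC ACT — no ATG→stop ORF.
Frame +3: CTC ACA TTT CAT GAC GTC CCC ATT ATG CTA GTA TTG CAT CCA CTT — no ATG→stop ORF.
Frame -1: CAA GTG GAT GCA ATA CTA GCA TAA TGG GGA CGT CAT GAA ATG TGA GCG — ATG at 40, stop TGA at 43 → 6 nt.
Frame -2: AAG TGG ATG CAA TAC TAG CAT AAT GGG GAC GTC ATG AAA TGT GAG — ATG at 8, stop TAG at 17 → 12 nt.
Frame -3: AGT GGA TGC AAT ACT AGC ATA ATG GGG ACG TCA TGA AAT GTG AGC — ATG at 24, stop TGA at 36 → 15 nt.
Forward-strand max 21 nt; reverse-strand max 15 nt. The forward strand has the longer ORF.

forward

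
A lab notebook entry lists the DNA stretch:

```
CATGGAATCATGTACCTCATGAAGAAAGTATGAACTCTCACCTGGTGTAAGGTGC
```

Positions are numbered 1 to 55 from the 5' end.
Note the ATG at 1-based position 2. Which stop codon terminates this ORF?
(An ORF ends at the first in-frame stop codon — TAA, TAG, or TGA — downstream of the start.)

Codons from position 2: ATG (2–4), GAA (5–7), TCA (8–10), TGT (11–13), ACC (14–16), TCA (17–19), TGA (20–22).
The first in-frame stop codon is TGA.

TGA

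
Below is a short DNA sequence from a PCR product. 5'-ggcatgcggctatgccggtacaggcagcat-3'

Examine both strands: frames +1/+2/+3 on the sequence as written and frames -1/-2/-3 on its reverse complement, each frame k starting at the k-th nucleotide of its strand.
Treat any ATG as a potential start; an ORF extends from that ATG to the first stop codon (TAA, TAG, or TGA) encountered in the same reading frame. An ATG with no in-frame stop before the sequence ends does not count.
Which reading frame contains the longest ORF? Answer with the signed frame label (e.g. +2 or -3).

Reverse complement (5'→3'): ATGCTGCCTGTACCGGCATAGCCGCATGCC
Frame +1: GGC ATG CGG CTA TGC CGG TAC AGG CAG CAT — no ATG→stop ORF.
Frame +2: GCA TGC GGC TAT GCC GGT ACA GGC AGC — no ATG→stop ORF.
Frame +3: CAT GCG GCT ATG CCG GTA CAG GCA GCA — no ATG→stop ORF.
Frame -1: ATG CTG CCT GTA CCG GCA TAG CCG CAT GCC — ATG at 1, stop TAG at 19 → 21 nt.
Frame -2: TGC TGC CTG TAC CGG CAT AGC CGC ATG — no ATG→stop ORF.
Frame -3: GCT GCC TGT ACC GGC ATA GCC GCA TGC — no ATG→stop ORF.
Longest ORF is 21 nt in frame -1 (positions 1–21).

-1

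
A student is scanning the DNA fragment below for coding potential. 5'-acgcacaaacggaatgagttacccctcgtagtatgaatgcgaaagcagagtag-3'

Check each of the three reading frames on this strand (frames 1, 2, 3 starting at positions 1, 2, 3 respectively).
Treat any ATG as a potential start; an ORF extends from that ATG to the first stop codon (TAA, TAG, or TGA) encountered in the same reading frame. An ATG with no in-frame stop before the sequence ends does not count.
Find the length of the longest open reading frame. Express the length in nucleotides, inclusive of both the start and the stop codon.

21

Frame 1: ACG CAC AAA CGG AAT GAG TTA CCC CTC GTA GTA TGA ATG CGA AAG CAG AGT — no ATG→stop ORF.
Frame 2: CGC ACA AAC GGA ATG AGT TAC CCC TCG TAG TAT GAA TGC GAA AGC AGA GTA — ATG at 14, stop TAG at 29 → 18 nt.
Frame 3: GCA CAA ACG GAA TGA GTT ACC CCT CGT AGT ATG AAT GCG AAA GCA GAG TAG — ATG at 33, stop TAG at 51 → 21 nt.
Longest: frame 3, positions 33–53, 21 nt = 7 codons = 6 aa. → 21 nucleotides.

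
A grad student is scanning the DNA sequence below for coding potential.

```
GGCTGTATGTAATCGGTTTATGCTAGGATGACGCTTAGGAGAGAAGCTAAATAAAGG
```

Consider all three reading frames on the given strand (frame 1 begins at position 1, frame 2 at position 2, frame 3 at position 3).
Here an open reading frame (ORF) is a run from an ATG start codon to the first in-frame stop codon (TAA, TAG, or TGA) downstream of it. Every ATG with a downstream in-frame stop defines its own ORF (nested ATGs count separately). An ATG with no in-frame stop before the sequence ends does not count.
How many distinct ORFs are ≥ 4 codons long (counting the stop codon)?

2

Frame 1: GGC TGT ATG TAA TCG GTT TAT GCT AGG ATG ACG CTT AGG AGA GAA GCT AAA TAA AGG — ATG at 7, stop TAA at 10 → 6 nt; ATG at 28, stop TAA at 52 → 27 nt.
Frame 2: GCT GTA TGT AAT CGG TTT ATG CTA GGA TGA CGC TTA GGA GAG AAG CTA AAT AAA — ATG at 20, stop TGA at 29 → 12 nt.
Frame 3: CTG TAT GTA ATC GGT TTA TGC TAG GAT GAC GCT TAG GAG AGA AGC TAA ATA AAG — no ATG→stop ORF.
ORFs ≥ 4 codons: frame 1 28–54 (9 codons), frame 2 20–31 (4 codons). Count = 2.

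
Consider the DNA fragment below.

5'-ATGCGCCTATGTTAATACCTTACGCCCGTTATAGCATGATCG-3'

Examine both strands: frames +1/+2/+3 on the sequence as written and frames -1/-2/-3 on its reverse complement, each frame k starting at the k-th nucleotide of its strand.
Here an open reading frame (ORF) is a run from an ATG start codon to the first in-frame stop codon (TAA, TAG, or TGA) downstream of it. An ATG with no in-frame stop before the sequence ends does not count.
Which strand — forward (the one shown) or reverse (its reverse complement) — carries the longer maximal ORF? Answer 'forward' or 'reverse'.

Reverse complement (5'→3'): CGATCATGCTATAACGGGCGTAAGGTATTAACATAGGCGCAT
Frame +1: ATG CGC CTA TGT TAA TAC CTT ACG CCC GTT ATA GCA TGA TCG — ATG at 1, stop TAA at 13 → 15 nt.
Frame +2: TGC GCC TAT GTT AAT ACC TTA CGC CCG TTA TAG CAT GAT — no ATG→stop ORF.
Frame +3: GCG CCT ATG TTA ATA CCT TAC GCC CGT TAT AGC ATG ATC — no ATG→stop ORF.
Frame -1: CGA TCA TGC TAT AAC GGG CGT AAG GTA TTA ACA TAG GCG CAT — no ATG→stop ORF.
Frame -2: GAT CAT GCT ATA ACG GGC GTA AGG TAT TAA CAT AGG CGC — no ATG→stop ORF.
Frame -3: ATC ATG CTA TAA CGG GCG TAA GGT ATT AAC ATA GGC GCA — ATG at 6, stop TAA at 12 → 9 nt.
Forward-strand max 15 nt; reverse-strand max 9 nt. The forward strand has the longer ORF.

forward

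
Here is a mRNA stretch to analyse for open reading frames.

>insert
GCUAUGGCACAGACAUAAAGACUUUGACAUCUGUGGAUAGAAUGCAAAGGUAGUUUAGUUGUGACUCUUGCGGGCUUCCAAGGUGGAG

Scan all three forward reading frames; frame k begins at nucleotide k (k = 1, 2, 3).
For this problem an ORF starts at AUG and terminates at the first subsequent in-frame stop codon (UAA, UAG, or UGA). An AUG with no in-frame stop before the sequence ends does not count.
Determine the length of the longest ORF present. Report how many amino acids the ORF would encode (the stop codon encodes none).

4

Frame 1: GCU AUG GCA CAG ACA UAA AGA CUU UGA CAU CUG UGG AUA GAA UGC AAA GGU AGU UUA GUU GUG ACU CUU GCG GGC UUC CAA GGU GGA — AUG at 4, stop UAA at 16 → 15 nt.
Frame 2: CUA UGG CAC AGA CAU AAA GAC UUU GAC AUC UGU GGA UAG AAU GCA AAG GUA GUU UAG UUG UGA CUC UUG CGG GCU UCC AAG GUG GAG — no AUG→stop ORF.
Frame 3: UAU GGC ACA GAC AUA AAG ACU UUG ACA UCU GUG GAU AGA AUG CAA AGG UAG UUU AGU UGU GAC UCU UGC GGG CUU CCA AGG UGG — AUG at 42, stop UAG at 51 → 12 nt.
Longest: frame 1, positions 4–18, 15 nt = 5 codons = 4 aa. → 4 amino acids.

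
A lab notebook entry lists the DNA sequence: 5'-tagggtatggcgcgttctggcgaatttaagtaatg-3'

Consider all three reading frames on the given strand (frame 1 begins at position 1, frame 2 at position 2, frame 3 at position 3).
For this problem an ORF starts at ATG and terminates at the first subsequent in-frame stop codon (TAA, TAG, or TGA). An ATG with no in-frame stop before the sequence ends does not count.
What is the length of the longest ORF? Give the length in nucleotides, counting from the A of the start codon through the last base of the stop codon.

Frame 1: TAG GGT ATG GCG CGT TCT GGC GAA TTT AAG TAA — ATG at 7, stop TAA at 31 → 27 nt.
Frame 2: AGG GTA TGG CGC GTT CTG GCG AAT TTA AGT AAT — no ATG→stop ORF.
Frame 3: GGG TAT GGC GCG TTC TGG CGA ATT TAA GTA ATG — no ATG→stop ORF.
Longest: frame 1, positions 7–33, 27 nt = 9 codons = 8 aa. → 27 nucleotides.

27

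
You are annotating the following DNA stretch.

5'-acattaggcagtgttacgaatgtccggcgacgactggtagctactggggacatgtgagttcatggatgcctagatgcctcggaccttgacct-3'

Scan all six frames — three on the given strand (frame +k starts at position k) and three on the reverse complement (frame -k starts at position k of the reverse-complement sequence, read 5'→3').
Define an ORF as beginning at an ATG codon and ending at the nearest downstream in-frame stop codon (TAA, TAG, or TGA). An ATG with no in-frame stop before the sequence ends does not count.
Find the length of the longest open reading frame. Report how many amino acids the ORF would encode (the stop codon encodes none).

19

Reverse complement (5'→3'): AGGTCAAGGTCCGAGGCATCTAGGCATCCATGAACTCACATGTCCCCAGTAGCTACCAGTCGTCGCCGGACATTCGTAACACTGCCTAATGT
Frame +1: ACA TTA GGC AGT GTT ACG AAT GTC CGG CGA CGA CTG GTA GCT ACT GGG GAC ATG TGA GTT CAT GGA TGC CTA GAT GCC TCG GAC CTT GAC — ATG at 52, stop TGA at 55 → 6 nt.
Frame +2: CAT TAG GCA GTG TTA CGA ATG TCC GGC GAC GAC TGG TAG CTA CTG GGG ACA TGT GAG TTC ATG GAT GCC TAG ATG CCT CGG ACC TTG ACC — ATG at 20, stop TAG at 38 → 21 nt; ATG at 62, stop TAG at 71 → 12 nt.
Frame +3: ATT AGG CAG TGT TAC GAA TGT CCG GCG ACG ACT GGT AGC TAC TGG GGA CAT GTG AGT TCA TGG ATG CCT AGA TGC CTC GGA CCT TGA CCT — ATG at 66, stop TGA at 87 → 24 nt.
Frame -1: AGG TCA AGG TCC GAG GCA TCT AGG CAT CCA TGA ACT CAC ATG TCC CCA GTA GCT ACC AGT CGT CGC CGG ACA TTC GTA ACA CTG CCT AAT — no ATG→stop ORF.
Frame -2: GGT CAA GGT CCG AGG CAT CTA GGC ATC CAT GAA CTC ACA TGT CCC CAG TAG CTA CCA GTC GTC GCC GGA CAT TCG TAA CAC TGC CTA ATG — no ATG→stop ORF.
Frame -3: GTC AAG GTC CGA GGC ATC TAG GCA TCC ATG AAC TCA CAT GTC CCC AGT AGC TAC CAG TCG TCG CCG GAC ATT CGT AAC ACT GCC TAA TGT — ATG at 30, stop TAA at 87 → 60 nt.
Longest: frame -3, positions 30–89, 60 nt = 20 codons = 19 aa. → 19 amino acids.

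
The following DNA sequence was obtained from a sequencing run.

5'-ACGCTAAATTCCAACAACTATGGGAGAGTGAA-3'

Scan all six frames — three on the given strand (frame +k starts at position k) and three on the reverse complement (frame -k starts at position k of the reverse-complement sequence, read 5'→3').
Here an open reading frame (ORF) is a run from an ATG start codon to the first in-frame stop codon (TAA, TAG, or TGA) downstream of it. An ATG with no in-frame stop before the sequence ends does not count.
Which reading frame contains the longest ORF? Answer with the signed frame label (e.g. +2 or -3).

+2

Reverse complement (5'→3'): TTCACTCTCCCATAGTTGTTGGAATTTAGCGT
Frame +1: ACG CTA AAT TCC AAC AAC TAT GGG AGA GTG — no ATG→stop ORF.
Frame +2: CGC TAA ATT CCA ACA ACT ATG GGA GAG TGA — ATG at 20, stop TGA at 29 → 12 nt.
Frame +3: GCT AAA TTC CAA CAA CTA TGG GAG AGT GAA — no ATG→stop ORF.
Frame -1: TTC ACT CTC CCA TAG TTG TTG GAA TTT AGC — no ATG→stop ORF.
Frame -2: TCA CTC TCC CAT AGT TGT TGG AAT TTA GCG — no ATG→stop ORF.
Frame -3: CAC TCT CCC ATA GTT GTT GGA ATT TAG CGT — no ATG→stop ORF.
Longest ORF is 12 nt in frame +2 (positions 20–31).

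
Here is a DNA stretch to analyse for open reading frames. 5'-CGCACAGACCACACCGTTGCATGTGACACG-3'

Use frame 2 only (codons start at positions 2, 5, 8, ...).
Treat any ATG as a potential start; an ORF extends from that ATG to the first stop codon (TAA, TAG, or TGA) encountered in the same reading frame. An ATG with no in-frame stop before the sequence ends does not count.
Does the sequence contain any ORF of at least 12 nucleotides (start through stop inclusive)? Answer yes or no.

Frame 2: GCA CAG ACC ACA CCG TTG CAT GTG ACA — no ATG→stop ORF.
Largest ORF found is 0 nucleotides < 12, so no.

no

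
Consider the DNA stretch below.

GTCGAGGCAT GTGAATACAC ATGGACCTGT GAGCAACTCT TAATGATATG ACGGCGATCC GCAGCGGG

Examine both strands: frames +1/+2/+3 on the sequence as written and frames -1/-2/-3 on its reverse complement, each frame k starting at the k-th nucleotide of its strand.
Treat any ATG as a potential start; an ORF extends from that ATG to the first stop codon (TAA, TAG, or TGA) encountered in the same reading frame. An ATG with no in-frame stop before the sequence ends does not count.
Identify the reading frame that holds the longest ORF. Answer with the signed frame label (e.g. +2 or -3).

Reverse complement (5'→3'): CCCGCTGCGGATCGCCGTCATATCATTAAGAGTTGCTCACAGGTCCATGTGTATTCACATGCCTCGAC
Frame +1: GTC GAG GCA TGT GAA TAC ACA TGG ACC TGT GAG CAA CTC TTA ATG ATA TGA CGG CGA TCC GCA GCG — ATG at 43, stop TGA at 49 → 9 nt.
Frame +2: TCG AGG CAT GTG AAT ACA CAT GGA CCT GTG AGC AAC TCT TAA TGA TAT GAC GGC GAT CCG CAG CGG — no ATG→stop ORF.
Frame +3: CGA GGC ATG TGA ATA CAC ATG GAC CTG TGA GCA ACT CTT AAT GAT ATG ACG GCG ATC CGC AGC GGG — ATG at 9, stop TGA at 12 → 6 nt; ATG at 21, stop TGA at 30 → 12 nt.
Frame -1: CCC GCT GCG GAT CGC CGT CAT ATC ATT AAG AGT TGC TCA CAG GTC CAT GTG TAT TCA CAT GCC TCG — no ATG→stop ORF.
Frame -2: CCG CTG CGG ATC GCC GTC ATA TCA TTA AGA GTT GCT CAC AGG TCC ATG TGT ATT CAC ATG CCT CGA — no ATG→stop ORF.
Frame -3: CGC TGC GGA TCG CCG TCA TAT CAT TAA GAG TTG CTC ACA GGT CCA TGT GTA TTC ACA TGC CTC GAC — no ATG→stop ORF.
Longest ORF is 12 nt in frame +3 (positions 21–32).

+3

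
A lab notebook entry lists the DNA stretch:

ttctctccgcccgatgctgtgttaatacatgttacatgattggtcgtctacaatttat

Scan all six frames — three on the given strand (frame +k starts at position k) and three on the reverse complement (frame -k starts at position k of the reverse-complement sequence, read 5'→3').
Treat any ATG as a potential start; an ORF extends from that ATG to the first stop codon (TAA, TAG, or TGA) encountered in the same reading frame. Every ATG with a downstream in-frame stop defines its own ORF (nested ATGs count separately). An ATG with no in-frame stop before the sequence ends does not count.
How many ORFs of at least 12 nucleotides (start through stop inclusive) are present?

Reverse complement (5'→3'): ATAAATTGTAGACGACCAATCATGTAACATGTATTAACACAGCATCGGGCGGAGAGAA
Frame +1: TTC TCT CCG CCC GAT GCT GTG TTA ATA CAT GTT ACA TGA TTG GTC GTC TAC AAT TTA — no ATG→stop ORF.
Frame +2: TCT CTC CGC CCG ATG CTG TGT TAA TAC ATG TTA CAT GAT TGG TCG TCT ACA ATT TAT — ATG at 14, stop TAA at 23 → 12 nt.
Frame +3: CTC TCC GCC CGA TGC TGT GTT AAT ACA TGT TAC ATG ATT GGT CGT CTA CAA TTT — no ATG→stop ORF.
Frame -1: ATA AAT TGT AGA CGA CCA ATC ATG TAA CAT GTA TTA ACA CAG CAT CGG GCG GAG AGA — ATG at 22, stop TAA at 25 → 6 nt.
Frame -2: TAA ATT GTA GAC GAC CAA TCA TGT AAC ATG TAT TAA CAC AGC ATC GGG CGG AGA GAA — ATG at 29, stop TAA at 35 → 9 nt.
Frame -3: AAA TTG TAG ACG ACC AAT CAT GTA ACA TGT ATT AAC ACA GCA TCG GGC GGA GAG — no ATG→stop ORF.
ORFs ≥ 12 nucleotides: frame +2 14–25 (12 nucleotides). Count = 1.

1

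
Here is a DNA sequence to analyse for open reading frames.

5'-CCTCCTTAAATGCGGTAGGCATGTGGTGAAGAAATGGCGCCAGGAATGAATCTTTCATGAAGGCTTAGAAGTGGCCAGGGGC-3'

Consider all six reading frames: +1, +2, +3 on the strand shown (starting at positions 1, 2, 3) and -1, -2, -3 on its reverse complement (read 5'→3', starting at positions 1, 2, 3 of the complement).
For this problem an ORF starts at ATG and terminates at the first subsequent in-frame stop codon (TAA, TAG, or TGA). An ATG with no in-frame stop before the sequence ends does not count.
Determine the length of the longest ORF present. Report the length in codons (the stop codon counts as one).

9

Reverse complement (5'→3'): GCCCCTGGCCACTTCTAAGCCTTCATGAAAGATTCATTCCTGGCGCCATTTCTTCACCACATGCCTACCGCATTTAAGGAGG
Frame +1: CCT CCT TAA ATG CGG TAG GCA TGT GGT GAA GAA ATG GCG CCA GGA ATG AAT CTT TCA TGA AGG CTT AGA AGT GGC CAG GGG — ATG at 10, stop TAG at 16 → 9 nt; ATG at 34, stop TGA at 58 → 27 nt; ATG at 46, stop TGA at 58 → 15 nt.
Frame +2: CTC CTT AAA TGC GGT AGG CAT GTG GTG AAG AAA TGG CGC CAG GAA TGA ATC TTT CAT GAA GGC TTA GAA GTG GCC AGG GGC — no ATG→stop ORF.
Frame +3: TCC TTA AAT GCG GTA GGC ATG TGG TGA AGA AAT GGC GCC AGG AAT GAA TCT TTC ATG AAG GCT TAG AAG TGG CCA GGG — ATG at 21, stop TGA at 27 → 9 nt; ATG at 57, stop TAG at 66 → 12 nt.
Frame -1: GCC CCT GGC CAC TTC TAA GCC TTC ATG AAA GAT TCA TTC CTG GCG CCA TTT CTT CAC CAC ATG CCT ACC GCA TTT AAG GAG — no ATG→stop ORF.
Frame -2: CCC CTG GCC ACT TCT AAG CCT TCA TGA AAG ATT CAT TCC TGG CGC CAT TTC TTC ACC ACA TGC CTA CCG CAT TTA AGG AGG — no ATG→stop ORF.
Frame -3: CCC TGG CCA CTT CTA AGC CTT CAT GAA AGA TTC ATT CCT GGC GCC ATT TCT TCA CCA CAT GCC TAC CGC ATT TAA GGA — no ATG→stop ORF.
Longest: frame +1, positions 34–60, 27 nt = 9 codons = 8 aa. → 9 codons.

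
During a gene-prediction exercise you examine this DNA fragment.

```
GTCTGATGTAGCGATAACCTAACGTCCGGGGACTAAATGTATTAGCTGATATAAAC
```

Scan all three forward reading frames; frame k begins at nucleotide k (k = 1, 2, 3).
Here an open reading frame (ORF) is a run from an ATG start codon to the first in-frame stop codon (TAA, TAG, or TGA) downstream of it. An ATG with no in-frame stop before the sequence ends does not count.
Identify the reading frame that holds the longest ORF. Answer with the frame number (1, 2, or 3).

Frame 1: GTC TGA TGT AGC GAT AAC CTA ACG TCC GGG GAC TAA ATG TAT TAG CTG ATA TAA — ATG at 37, stop TAG at 43 → 9 nt.
Frame 2: TCT GAT GTA GCG ATA ACC TAA CGT CCG GGG ACT AAA TGT ATT AGC TGA TAT AAA — no ATG→stop ORF.
Frame 3: CTG ATG TAG CGA TAA CCT AAC GTC CGG GGA CTA AAT GTA TTA GCT GAT ATA AAC — ATG at 6, stop TAG at 9 → 6 nt.
Longest ORF is 9 nt in frame 1 (positions 37–45).

1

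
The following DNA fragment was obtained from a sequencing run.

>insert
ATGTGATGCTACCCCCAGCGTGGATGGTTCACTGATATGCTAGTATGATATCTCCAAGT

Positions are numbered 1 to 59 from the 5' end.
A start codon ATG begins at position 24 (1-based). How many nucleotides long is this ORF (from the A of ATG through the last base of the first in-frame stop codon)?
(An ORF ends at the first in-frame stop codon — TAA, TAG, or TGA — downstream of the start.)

Codons from position 24: ATG (24–26), GTT (27–29), CAC (30–32), TGA (33–35).
TGA is the first in-frame stop; ORF spans 24–35, 12 nucleotides.

12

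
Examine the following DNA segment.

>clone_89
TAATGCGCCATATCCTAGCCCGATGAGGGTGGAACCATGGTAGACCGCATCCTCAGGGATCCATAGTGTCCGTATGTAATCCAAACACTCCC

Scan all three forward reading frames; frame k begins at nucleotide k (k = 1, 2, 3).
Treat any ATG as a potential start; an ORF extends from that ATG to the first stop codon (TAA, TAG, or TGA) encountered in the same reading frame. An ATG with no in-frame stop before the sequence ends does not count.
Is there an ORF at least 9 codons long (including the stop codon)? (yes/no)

Frame 1: TAA TGC GCC ATA TCC TAG CCC GAT GAG GGT GGA ACC ATG GTA GAC CGC ATC CTC AGG GAT CCA TAG TGT CCG TAT GTA ATC CAA ACA CTC — ATG at 37, stop TAG at 64 → 30 nt.
Frame 2: AAT GCG CCA TAT CCT AGC CCG ATG AGG GTG GAA CCA TGG TAG ACC GCA TCC TCA GGG ATC CAT AGT GTC CGT ATG TAA TCC AAA CAC TCC — ATG at 23, stop TAG at 41 → 21 nt; ATG at 74, stop TAA at 77 → 6 nt.
Frame 3: ATG CGC CAT ATC CTA GCC CGA TGA GGG TGG AAC CAT GGT AGA CCG CAT CCT CAG GGA TCC ATA GTG TCC GTA TGT AAT CCA AAC ACT CCC — ATG at 3, stop TGA at 24 → 24 nt.
Frame 1 has an ORF of 10 codons (positions 37–66) ≥ 9, so yes.

yes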